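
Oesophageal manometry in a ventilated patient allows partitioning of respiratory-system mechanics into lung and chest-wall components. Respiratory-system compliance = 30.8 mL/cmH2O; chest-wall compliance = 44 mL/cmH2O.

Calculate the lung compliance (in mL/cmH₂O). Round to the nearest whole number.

1/CL = 1/Crs − 1/Ccw.
1/CL = 1/30.8 − 1/44 = 0.00974.
CL = 102.67 mL/cmH2O.

103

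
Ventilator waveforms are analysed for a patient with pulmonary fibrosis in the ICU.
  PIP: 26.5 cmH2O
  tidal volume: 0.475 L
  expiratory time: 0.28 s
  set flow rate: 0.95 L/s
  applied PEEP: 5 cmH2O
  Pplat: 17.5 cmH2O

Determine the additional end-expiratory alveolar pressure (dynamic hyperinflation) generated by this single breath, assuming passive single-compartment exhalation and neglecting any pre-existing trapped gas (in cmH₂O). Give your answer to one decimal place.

R = (PIP − Pplat)/V̇ = (26.5 − 17.5) / 0.95 = 9.0/0.95 = 9.474 cmH2O·s/L.
C = Vt/(Pplat − PEEP) = 475.0 / (17.5 − 5) = 475.0/12.5 = 38.0 mL/cmH2O.
τ = R × C = 9.474 × 0.038 L/cmH2O = 0.36 s.
Fraction remaining = e^(−Te/τ) = e^(−0.28/0.36) = 0.4594; trapped volume = 475.0 × 0.4594 = 218.22 mL.
Additional alveolar pressure from trapping ≈ V_trapped / C = 218.22 / 38.0 = 5.743 cmH2O.

5.7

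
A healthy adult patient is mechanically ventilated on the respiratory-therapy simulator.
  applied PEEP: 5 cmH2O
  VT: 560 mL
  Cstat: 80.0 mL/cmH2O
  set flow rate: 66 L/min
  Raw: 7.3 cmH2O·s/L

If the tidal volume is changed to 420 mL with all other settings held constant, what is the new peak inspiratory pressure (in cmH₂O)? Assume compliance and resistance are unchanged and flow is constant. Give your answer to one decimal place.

18.3

Flow: 66 L/min ÷ 60 = 1.1 L/s.
PIP = Vt/C + R·V̇ + PEEP (constant-flow equation of motion).
Only the elastic term changes: ΔPIP = ΔVt / C = (420 − 560) / 80.0 = -1.75 cmH2O.
Original PIP = 560/80.0 + 7.3×1.1 + 5 = 20.03 cmH2O; new PIP = 20.03 + (-1.75) = 18.28 cmH2O.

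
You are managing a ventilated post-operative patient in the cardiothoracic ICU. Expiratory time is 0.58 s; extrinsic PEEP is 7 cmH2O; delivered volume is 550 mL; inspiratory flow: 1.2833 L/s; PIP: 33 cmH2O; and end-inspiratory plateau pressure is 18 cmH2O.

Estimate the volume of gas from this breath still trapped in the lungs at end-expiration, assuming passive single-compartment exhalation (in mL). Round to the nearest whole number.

204

R = (PIP − Pplat)/V̇ = (33 − 18) / 1.2833 = 15.0/1.2833 = 11.689 cmH2O·s/L.
C = Vt/(Pplat − PEEP) = 550.0 / (18 − 7) = 550.0/11.0 = 50.0 mL/cmH2O.
τ = R × C = 11.689 × 0.05 L/cmH2O = 0.5845 s.
Fraction remaining = e^(−Te/τ) = e^(−0.58/0.5845) = 0.3707.
Trapped volume = 550.0 × 0.3707 = 203.89 mL.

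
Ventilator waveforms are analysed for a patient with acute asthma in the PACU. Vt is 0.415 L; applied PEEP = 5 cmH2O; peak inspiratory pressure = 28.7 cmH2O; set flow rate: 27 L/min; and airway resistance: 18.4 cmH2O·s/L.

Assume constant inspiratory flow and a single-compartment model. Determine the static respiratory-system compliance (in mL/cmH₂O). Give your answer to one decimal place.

Flow: 27 L/min ÷ 60 = 0.45 L/s.
Equation of motion (constant flow): PIP = Vt/C + R·V̇ + PEEP.
Vt/C = PIP − R·V̇ − PEEP = 28.7 − 18.4×0.45 − 5 = 28.7 − 8.28 − 5 = 15.42 cmH2O.
C = Vt / 15.42 = 415 / 15.42 = 26.913 mL/cmH2O.

26.9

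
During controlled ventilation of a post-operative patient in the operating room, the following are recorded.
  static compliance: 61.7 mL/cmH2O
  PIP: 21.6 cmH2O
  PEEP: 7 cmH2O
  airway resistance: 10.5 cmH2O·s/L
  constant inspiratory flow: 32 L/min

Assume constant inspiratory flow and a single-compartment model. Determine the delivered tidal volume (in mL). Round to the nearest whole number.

555

Flow: 32 L/min ÷ 60 = 0.5333 L/s.
Equation of motion (constant flow): PIP = Vt/C + R·V̇ + PEEP.
Vt/C = PIP − R·V̇ − PEEP = 21.6 − 5.6 − 7 = 9.0 cmH2O.
Vt = C × 9.0 = 61.7 × 9.0 = 555.3 mL.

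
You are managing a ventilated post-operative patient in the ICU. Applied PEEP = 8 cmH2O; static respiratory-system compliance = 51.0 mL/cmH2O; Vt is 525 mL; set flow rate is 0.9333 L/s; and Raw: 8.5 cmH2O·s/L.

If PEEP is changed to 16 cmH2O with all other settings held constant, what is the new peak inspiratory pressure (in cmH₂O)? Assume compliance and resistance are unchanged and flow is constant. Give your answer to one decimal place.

PIP = Vt/C + R·V̇ + PEEP (constant-flow equation of motion).
Only the baseline term changes: ΔPIP = ΔPEEP = 16 − 8 = 8.0 cmH2O.
Original PIP = 525/51.0 + 8.5×0.9333 + 8 = 26.227 cmH2O; new PIP = 26.227 + (8.0) = 34.227 cmH2O.

34.2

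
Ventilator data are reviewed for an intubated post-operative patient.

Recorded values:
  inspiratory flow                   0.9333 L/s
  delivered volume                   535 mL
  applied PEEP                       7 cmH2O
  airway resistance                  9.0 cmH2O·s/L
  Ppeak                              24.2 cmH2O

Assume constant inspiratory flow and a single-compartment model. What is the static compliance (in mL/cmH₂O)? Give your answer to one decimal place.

Equation of motion (constant flow): PIP = Vt/C + R·V̇ + PEEP.
Vt/C = PIP − R·V̇ − PEEP = 24.2 − 9.0×0.9333 − 7 = 24.2 − 8.4 − 7 = 8.8 cmH2O.
C = Vt / 8.8 = 535 / 8.8 = 60.795 mL/cmH2O.

60.8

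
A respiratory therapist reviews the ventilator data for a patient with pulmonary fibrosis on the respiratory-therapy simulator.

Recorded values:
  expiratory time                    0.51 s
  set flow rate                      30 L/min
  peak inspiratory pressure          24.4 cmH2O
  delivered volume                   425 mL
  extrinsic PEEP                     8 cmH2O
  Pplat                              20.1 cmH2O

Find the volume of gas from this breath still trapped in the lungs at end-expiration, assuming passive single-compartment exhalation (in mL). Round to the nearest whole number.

Flow: 30 L/min ÷ 60 = 0.5 L/s.
R = (PIP − Pplat)/V̇ = (24.4 − 20.1) / 0.5 = 4.3/0.5 = 8.6 cmH2O·s/L.
C = Vt/(Pplat − PEEP) = 425.0 / (20.1 − 8) = 425.0/12.1 = 35.124 mL/cmH2O.
τ = R × C = 8.6 × 0.03512 L/cmH2O = 0.302 s.
Fraction remaining = e^(−Te/τ) = e^(−0.51/0.302) = 0.1848.
Trapped volume = 425.0 × 0.1848 = 78.54 mL.

79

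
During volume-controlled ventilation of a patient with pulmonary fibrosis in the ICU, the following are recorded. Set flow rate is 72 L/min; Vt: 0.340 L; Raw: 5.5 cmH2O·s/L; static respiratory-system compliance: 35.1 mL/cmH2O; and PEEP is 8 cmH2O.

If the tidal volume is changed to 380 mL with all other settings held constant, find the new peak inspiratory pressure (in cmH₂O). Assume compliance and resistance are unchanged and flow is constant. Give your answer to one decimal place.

Flow: 72 L/min ÷ 60 = 1.2 L/s.
PIP = Vt/C + R·V̇ + PEEP (constant-flow equation of motion).
Only the elastic term changes: ΔPIP = ΔVt / C = (380 − 340) / 35.1 = 1.14 cmH2O.
Original PIP = 340/35.1 + 5.5×1.2 + 8 = 24.287 cmH2O; new PIP = 24.287 + (1.14) = 25.427 cmH2O.

25.4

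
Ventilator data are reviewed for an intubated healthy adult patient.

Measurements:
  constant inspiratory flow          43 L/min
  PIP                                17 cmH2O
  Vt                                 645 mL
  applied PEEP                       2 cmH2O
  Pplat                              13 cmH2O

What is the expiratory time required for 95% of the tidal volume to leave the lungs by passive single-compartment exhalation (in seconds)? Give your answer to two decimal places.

0.98

Flow: 43 L/min ÷ 60 = 0.7167 L/s.
R = (PIP − Pplat)/V̇ = (17 − 13) / 0.7167 = 4.0/0.7167 = 5.581 cmH2O·s/L.
C = Vt/(Pplat − PEEP) = 645.0 / (13 − 2) = 645.0/11.0 = 58.636 mL/cmH2O.
τ = R × C = 5.581 × 0.05864 L/cmH2O = 0.3273 s.
t = −τ·ln(1 − 0.95) = −0.3273·ln(0.05) = 0.9805 s.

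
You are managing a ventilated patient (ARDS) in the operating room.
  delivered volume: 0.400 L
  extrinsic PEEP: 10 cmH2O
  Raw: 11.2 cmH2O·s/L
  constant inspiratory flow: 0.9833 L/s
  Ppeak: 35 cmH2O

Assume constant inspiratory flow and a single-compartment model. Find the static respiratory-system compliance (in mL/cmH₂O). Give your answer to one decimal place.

28.6

Equation of motion (constant flow): PIP = Vt/C + R·V̇ + PEEP.
Vt/C = PIP − R·V̇ − PEEP = 35 − 11.2×0.9833 − 10 = 35 − 11.013 − 10 = 13.987 cmH2O.
C = Vt / 13.987 = 400 / 13.987 = 28.598 mL/cmH2O.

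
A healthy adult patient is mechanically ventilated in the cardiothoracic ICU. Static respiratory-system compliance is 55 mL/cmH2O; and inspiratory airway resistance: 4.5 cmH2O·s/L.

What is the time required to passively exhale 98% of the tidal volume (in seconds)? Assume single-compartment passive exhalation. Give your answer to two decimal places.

0.97

τ = R × C = 4.5 × 55 mL/cmH2O = 4.5 × 0.055 L/cmH2O = 0.2475 s.
Exhaled fraction f = 1 − e^(−t/τ) → t = −τ·ln(1 − f) = −0.2475·ln(0.02) = 0.9682 s.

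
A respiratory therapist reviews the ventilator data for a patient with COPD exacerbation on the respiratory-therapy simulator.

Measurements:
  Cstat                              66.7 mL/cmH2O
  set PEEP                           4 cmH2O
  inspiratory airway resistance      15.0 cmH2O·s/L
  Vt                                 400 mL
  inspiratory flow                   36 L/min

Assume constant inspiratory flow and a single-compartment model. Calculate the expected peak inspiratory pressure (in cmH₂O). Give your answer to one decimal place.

Flow: 36 L/min ÷ 60 = 0.6 L/s.
Equation of motion (constant flow): PIP = Vt/C + R·V̇ + PEEP.
PIP = 400/66.7 + 15.0×0.6 + 4 = 5.997 + 9.0 + 4 = 18.997 cmH2O.

19.0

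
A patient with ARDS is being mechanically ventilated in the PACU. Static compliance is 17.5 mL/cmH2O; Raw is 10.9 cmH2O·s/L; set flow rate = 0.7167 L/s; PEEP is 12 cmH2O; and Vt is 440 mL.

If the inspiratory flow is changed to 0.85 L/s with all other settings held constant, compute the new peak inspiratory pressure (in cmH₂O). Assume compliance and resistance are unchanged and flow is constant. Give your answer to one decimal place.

PIP = Vt/C + R·V̇ + PEEP (constant-flow equation of motion).
Only the resistive term changes: ΔPIP = R × ΔV̇ = 10.9 × (0.85 − 0.7167) = 10.9 × 0.1333 = 1.453 cmH2O.
Original PIP = 440/17.5 + 10.9×0.7167 + 12 = 44.955 cmH2O; new PIP = 44.955 + (1.453) = 46.408 cmH2O.

46.4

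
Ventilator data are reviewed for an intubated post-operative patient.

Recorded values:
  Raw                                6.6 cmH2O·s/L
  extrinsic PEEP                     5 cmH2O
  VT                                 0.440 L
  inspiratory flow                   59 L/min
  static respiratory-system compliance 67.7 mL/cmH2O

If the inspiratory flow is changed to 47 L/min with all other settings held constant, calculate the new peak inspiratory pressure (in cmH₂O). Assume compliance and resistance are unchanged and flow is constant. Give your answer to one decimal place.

16.7

Flow: 59 L/min ÷ 60 = 0.9833 L/s.
New flow: 47 L/min ÷ 60 = 0.7833 L/s.
PIP = Vt/C + R·V̇ + PEEP (constant-flow equation of motion).
Only the resistive term changes: ΔPIP = R × ΔV̇ = 6.6 × (0.7833 − 0.9833) = 6.6 × -0.2 = -1.32 cmH2O.
Original PIP = 440/67.7 + 6.6×0.9833 + 5 = 17.989 cmH2O; new PIP = 17.989 + (-1.32) = 16.669 cmH2O.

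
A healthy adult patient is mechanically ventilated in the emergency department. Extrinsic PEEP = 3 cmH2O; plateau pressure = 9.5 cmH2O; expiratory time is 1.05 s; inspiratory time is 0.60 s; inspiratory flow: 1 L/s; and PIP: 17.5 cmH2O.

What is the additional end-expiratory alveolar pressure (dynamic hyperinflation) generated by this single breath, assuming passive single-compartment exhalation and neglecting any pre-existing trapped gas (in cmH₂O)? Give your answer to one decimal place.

1.6

Vt = flow × Ti = 1 L/s × 0.60 s × 1000 mL/L = 600.0 mL.
R = (PIP − Pplat)/V̇ = (17.5 − 9.5) / 1 = 8.0/1 = 8.0 cmH2O·s/L.
C = Vt/(Pplat − PEEP) = 600.0 / (9.5 − 3) = 600.0/6.5 = 92.308 mL/cmH2O.
τ = R × C = 8.0 × 0.09231 L/cmH2O = 0.7385 s.
Fraction remaining = e^(−Te/τ) = e^(−1.05/0.7385) = 0.2413; trapped volume = 600.0 × 0.2413 = 144.78 mL.
Additional alveolar pressure from trapping ≈ V_trapped / C = 144.78 / 92.308 = 1.568 cmH2O.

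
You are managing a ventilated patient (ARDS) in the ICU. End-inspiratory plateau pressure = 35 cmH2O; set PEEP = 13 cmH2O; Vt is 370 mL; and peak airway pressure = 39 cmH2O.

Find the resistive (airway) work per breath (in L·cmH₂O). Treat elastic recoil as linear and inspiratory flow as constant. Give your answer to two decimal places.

With constant inspiratory flow the resistive pressure is constant at PIP − Pplat = 39 − 35 = 4.0 cmH2O, so resistive work = 4.0 × 0.370 = 1.48 L·cmH2O.

1.48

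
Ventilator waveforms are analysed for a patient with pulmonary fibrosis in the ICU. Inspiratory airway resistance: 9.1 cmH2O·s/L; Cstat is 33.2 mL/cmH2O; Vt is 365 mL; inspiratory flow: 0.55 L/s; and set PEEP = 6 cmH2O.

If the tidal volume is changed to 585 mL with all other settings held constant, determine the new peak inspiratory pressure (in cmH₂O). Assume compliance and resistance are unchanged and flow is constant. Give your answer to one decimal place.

28.6

PIP = Vt/C + R·V̇ + PEEP (constant-flow equation of motion).
Only the elastic term changes: ΔPIP = ΔVt / C = (585 − 365) / 33.2 = 6.627 cmH2O.
Original PIP = 365/33.2 + 9.1×0.55 + 6 = 21.999 cmH2O; new PIP = 21.999 + (6.627) = 28.626 cmH2O.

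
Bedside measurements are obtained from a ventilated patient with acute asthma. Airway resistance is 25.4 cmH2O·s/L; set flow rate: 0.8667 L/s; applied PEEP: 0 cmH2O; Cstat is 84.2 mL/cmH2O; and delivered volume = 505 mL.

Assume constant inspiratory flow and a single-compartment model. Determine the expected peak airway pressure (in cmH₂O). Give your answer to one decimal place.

Equation of motion (constant flow): PIP = Vt/C + R·V̇ + PEEP.
PIP = 505/84.2 + 25.4×0.8667 + 0 = 5.998 + 22.014 + 0 = 28.012 cmH2O.

28.0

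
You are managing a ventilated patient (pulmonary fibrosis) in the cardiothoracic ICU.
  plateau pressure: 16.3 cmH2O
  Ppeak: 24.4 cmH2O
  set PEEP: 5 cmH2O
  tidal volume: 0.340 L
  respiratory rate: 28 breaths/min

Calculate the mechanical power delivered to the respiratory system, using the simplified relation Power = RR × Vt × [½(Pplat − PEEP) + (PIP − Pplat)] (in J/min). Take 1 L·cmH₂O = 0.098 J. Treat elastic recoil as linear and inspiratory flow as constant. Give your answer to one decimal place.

Per-breath work = Vt × [½(Pplat−PEEP) + (PIP−Pplat)] = 0.340 × [0.5×11.3 + 8.1] = 0.340 × 13.75 = 4.675 L·cmH2O.
Power = 28 × 4.675 = 130.9 L·cmH2O/min.
× 0.098 J/(L·cmH2O) → 12.828 J/min.

12.8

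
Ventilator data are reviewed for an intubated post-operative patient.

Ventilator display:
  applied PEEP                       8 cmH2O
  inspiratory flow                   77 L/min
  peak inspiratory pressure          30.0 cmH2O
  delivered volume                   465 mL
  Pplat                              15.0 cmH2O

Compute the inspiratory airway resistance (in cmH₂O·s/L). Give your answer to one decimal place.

11.7

Flow: 77 L/min ÷ 60 = 1.2833 L/s.
Raw = (PIP − Pplat) / flow = (30.0 − 15.0) / 1.2833 = 15.0 / 1.2833 = 11.689 cmH2O·s/L.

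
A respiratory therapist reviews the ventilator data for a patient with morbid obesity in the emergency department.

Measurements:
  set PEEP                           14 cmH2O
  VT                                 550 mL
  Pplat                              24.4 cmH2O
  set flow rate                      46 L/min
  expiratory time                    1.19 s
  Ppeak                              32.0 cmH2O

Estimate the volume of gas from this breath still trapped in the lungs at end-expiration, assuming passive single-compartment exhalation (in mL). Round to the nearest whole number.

Flow: 46 L/min ÷ 60 = 0.7667 L/s.
R = (PIP − Pplat)/V̇ = (32.0 − 24.4) / 0.7667 = 7.6/0.7667 = 9.913 cmH2O·s/L.
C = Vt/(Pplat − PEEP) = 550.0 / (24.4 − 14) = 550.0/10.4 = 52.885 mL/cmH2O.
τ = R × C = 9.913 × 0.05289 L/cmH2O = 0.5243 s.
Fraction remaining = e^(−Te/τ) = e^(−1.19/0.5243) = 0.1033.
Trapped volume = 550.0 × 0.1033 = 56.815 mL.

57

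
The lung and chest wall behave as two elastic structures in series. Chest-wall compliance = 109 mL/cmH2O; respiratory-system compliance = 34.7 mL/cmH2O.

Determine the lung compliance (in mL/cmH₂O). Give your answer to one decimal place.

50.9

1/CL = 1/Crs − 1/Ccw.
1/CL = 1/34.7 − 1/109 = 0.01964.
CL = 50.916 mL/cmH2O.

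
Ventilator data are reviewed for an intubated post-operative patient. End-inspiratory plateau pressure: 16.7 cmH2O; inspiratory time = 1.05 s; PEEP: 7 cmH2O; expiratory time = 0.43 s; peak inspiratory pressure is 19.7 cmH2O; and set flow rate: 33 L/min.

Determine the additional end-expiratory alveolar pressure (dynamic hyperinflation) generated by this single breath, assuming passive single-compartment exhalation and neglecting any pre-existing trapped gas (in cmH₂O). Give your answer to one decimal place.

2.6

Flow: 33 L/min ÷ 60 = 0.55 L/s.
Vt = flow × Ti = 0.55 L/s × 1.05 s × 1000 mL/L = 577.5 mL.
R = (PIP − Pplat)/V̇ = (19.7 − 16.7) / 0.55 = 3.0/0.55 = 5.455 cmH2O·s/L.
C = Vt/(Pplat − PEEP) = 577.5 / (16.7 − 7) = 577.5/9.7 = 59.536 mL/cmH2O.
τ = R × C = 5.455 × 0.05954 L/cmH2O = 0.3248 s.
Fraction remaining = e^(−Te/τ) = e^(−0.43/0.3248) = 0.2661; trapped volume = 577.5 × 0.2661 = 153.67 mL.
Additional alveolar pressure from trapping ≈ V_trapped / C = 153.67 / 59.536 = 2.581 cmH2O.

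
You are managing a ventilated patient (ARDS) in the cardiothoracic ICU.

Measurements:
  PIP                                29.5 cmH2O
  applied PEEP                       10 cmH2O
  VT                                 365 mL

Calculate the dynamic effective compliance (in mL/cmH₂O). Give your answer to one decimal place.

18.7

Dynamic compliance = Vt / (PIP − PEEP) = 365 / (29.5 − 10) = 365 / 19.5 = 18.718 mL/cmH2O.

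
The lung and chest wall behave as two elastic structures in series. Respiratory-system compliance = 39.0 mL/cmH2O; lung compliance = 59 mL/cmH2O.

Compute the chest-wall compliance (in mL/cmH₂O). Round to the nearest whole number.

1/Ccw = 1/Crs − 1/CL.
1/Ccw = 1/39.0 − 1/59 = 0.008692.
Ccw = 115.05 mL/cmH2O.

115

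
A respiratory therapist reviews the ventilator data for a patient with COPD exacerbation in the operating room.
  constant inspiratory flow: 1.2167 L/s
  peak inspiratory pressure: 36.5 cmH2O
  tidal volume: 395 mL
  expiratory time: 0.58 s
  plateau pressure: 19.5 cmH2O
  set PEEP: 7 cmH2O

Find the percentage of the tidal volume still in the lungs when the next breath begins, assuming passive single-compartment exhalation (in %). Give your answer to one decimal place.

26.9

R = (PIP − Pplat)/V̇ = (36.5 − 19.5) / 1.2167 = 17.0/1.2167 = 13.972 cmH2O·s/L.
C = Vt/(Pplat − PEEP) = 395.0 / (19.5 − 7) = 395.0/12.5 = 31.6 mL/cmH2O.
τ = R × C = 13.972 × 0.0316 L/cmH2O = 0.4415 s.
Fraction remaining at end-expiration = e^(−Te/τ) = e^(−0.58/0.4415) = 0.2688 → 26.88%.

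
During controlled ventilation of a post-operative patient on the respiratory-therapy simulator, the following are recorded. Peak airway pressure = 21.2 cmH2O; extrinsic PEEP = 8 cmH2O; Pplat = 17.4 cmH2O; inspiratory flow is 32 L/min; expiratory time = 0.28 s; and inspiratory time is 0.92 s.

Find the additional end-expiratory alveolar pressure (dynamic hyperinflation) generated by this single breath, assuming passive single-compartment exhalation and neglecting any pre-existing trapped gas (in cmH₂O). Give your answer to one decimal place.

4.4

Flow: 32 L/min ÷ 60 = 0.5333 L/s.
Vt = flow × Ti = 0.5333 L/s × 0.92 s × 1000 mL/L = 490.64 mL.
R = (PIP − Pplat)/V̇ = (21.2 − 17.4) / 0.5333 = 3.8/0.5333 = 7.125 cmH2O·s/L.
C = Vt/(Pplat − PEEP) = 490.64 / (17.4 − 8) = 490.64/9.4 = 52.196 mL/cmH2O.
τ = R × C = 7.125 × 0.0522 L/cmH2O = 0.3719 s.
Fraction remaining = e^(−Te/τ) = e^(−0.28/0.3719) = 0.471; trapped volume = 490.64 × 0.471 = 231.09 mL.
Additional alveolar pressure from trapping ≈ V_trapped / C = 231.09 / 52.196 = 4.427 cmH2O.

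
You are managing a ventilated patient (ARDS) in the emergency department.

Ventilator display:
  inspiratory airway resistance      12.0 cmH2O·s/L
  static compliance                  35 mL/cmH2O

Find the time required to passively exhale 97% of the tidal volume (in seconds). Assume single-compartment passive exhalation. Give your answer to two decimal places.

1.47

τ = R × C = 12.0 × 35 mL/cmH2O = 12.0 × 0.035 L/cmH2O = 0.42 s.
Exhaled fraction f = 1 − e^(−t/τ) → t = −τ·ln(1 − f) = −0.42·ln(0.03) = 1.473 s.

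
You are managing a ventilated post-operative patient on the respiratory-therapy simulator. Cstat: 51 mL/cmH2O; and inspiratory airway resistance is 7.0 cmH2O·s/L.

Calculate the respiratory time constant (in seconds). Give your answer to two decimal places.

τ = R × C = 7.0 × 51 mL/cmH2O = 7.0 × 0.051 L/cmH2O = 0.357 s.

0.36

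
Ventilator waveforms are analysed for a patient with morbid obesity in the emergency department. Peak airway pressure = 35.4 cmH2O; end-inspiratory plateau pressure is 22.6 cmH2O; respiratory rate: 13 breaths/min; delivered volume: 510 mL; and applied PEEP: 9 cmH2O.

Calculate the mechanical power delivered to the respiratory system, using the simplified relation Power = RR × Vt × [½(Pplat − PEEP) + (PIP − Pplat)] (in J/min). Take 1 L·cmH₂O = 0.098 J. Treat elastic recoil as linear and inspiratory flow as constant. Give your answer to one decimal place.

Per-breath work = Vt × [½(Pplat−PEEP) + (PIP−Pplat)] = 0.510 × [0.5×13.6 + 12.8] = 0.510 × 19.6 = 9.996 L·cmH2O.
Power = 13 × 9.996 = 129.95 L·cmH2O/min.
× 0.098 J/(L·cmH2O) → 12.735 J/min.

12.7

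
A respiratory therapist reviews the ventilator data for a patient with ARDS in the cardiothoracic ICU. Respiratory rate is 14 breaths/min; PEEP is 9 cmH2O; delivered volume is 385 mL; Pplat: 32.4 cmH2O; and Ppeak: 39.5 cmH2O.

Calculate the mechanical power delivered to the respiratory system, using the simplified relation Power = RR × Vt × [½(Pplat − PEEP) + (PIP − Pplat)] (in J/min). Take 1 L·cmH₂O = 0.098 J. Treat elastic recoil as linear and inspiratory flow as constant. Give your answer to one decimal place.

Per-breath work = Vt × [½(Pplat−PEEP) + (PIP−Pplat)] = 0.385 × [0.5×23.4 + 7.1] = 0.385 × 18.8 = 7.238 L·cmH2O.
Power = 14 × 7.238 = 101.33 L·cmH2O/min.
× 0.098 J/(L·cmH2O) → 9.93 J/min.

9.9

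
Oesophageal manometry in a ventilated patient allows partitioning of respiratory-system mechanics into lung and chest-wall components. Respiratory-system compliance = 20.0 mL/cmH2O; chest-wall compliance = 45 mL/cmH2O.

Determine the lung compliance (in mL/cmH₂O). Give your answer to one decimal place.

1/CL = 1/Crs − 1/Ccw.
1/CL = 1/20.0 − 1/45 = 0.02778.
CL = 35.997 mL/cmH2O.

36.0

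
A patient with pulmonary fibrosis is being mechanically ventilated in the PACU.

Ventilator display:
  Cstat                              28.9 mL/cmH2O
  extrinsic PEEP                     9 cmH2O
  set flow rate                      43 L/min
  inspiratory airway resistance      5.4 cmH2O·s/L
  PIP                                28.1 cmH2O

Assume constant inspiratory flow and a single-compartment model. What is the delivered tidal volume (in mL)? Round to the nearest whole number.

440

Flow: 43 L/min ÷ 60 = 0.7167 L/s.
Equation of motion (constant flow): PIP = Vt/C + R·V̇ + PEEP.
Vt/C = PIP − R·V̇ − PEEP = 28.1 − 3.87 − 9 = 15.23 cmH2O.
Vt = C × 15.23 = 28.9 × 15.23 = 440.15 mL.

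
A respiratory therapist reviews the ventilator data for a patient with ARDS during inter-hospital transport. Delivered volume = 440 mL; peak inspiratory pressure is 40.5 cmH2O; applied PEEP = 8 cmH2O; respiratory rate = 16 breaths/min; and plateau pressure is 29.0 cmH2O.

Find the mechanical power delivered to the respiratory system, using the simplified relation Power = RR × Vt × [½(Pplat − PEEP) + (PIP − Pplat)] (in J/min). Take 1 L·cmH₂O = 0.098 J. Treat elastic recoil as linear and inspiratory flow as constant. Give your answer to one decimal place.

15.2

Per-breath work = Vt × [½(Pplat−PEEP) + (PIP−Pplat)] = 0.440 × [0.5×21.0 + 11.5] = 0.440 × 22.0 = 9.68 L·cmH2O.
Power = 16 × 9.68 = 154.88 L·cmH2O/min.
× 0.098 J/(L·cmH2O) → 15.178 J/min.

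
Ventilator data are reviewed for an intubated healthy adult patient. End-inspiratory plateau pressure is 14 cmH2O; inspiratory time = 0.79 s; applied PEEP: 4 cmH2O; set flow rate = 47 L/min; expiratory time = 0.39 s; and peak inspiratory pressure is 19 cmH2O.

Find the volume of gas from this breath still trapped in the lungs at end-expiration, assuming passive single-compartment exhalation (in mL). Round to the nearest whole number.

231

Flow: 47 L/min ÷ 60 = 0.7833 L/s.
Vt = flow × Ti = 0.7833 L/s × 0.79 s × 1000 mL/L = 618.81 mL.
R = (PIP − Pplat)/V̇ = (19 − 14) / 0.7833 = 5.0/0.7833 = 6.383 cmH2O·s/L.
C = Vt/(Pplat − PEEP) = 618.81 / (14 − 4) = 618.81/10.0 = 61.881 mL/cmH2O.
τ = R × C = 6.383 × 0.06188 L/cmH2O = 0.395 s.
Fraction remaining = e^(−Te/τ) = e^(−0.39/0.395) = 0.3726.
Trapped volume = 618.81 × 0.3726 = 230.57 mL.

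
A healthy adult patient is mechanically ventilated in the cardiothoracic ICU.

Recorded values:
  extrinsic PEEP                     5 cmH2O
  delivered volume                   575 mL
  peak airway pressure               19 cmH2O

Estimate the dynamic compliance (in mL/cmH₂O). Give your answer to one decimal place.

41.1

Dynamic compliance = Vt / (PIP − PEEP) = 575 / (19 − 5) = 575 / 14.0 = 41.071 mL/cmH2O.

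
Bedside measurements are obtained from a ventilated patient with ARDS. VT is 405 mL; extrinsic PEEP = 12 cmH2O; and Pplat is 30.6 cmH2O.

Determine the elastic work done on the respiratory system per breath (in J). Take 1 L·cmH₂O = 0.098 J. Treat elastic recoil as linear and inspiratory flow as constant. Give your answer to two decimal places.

Elastic work ≈ ½ × (Pplat − PEEP) × Vt = 0.5 × (30.6 − 12) × 0.405 L = 0.5 × 18.6 × 0.405 = 3.767 L·cmH2O.
× 0.098 J/(L·cmH2O) → 0.3692 J.

0.37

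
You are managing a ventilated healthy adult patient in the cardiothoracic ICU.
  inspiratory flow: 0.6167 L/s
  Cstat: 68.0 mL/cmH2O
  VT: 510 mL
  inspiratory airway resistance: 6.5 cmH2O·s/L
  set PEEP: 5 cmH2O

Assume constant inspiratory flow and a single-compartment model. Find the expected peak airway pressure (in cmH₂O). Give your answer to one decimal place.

Equation of motion (constant flow): PIP = Vt/C + R·V̇ + PEEP.
PIP = 510/68.0 + 6.5×0.6167 + 5 = 7.5 + 4.009 + 5 = 16.509 cmH2O.

16.5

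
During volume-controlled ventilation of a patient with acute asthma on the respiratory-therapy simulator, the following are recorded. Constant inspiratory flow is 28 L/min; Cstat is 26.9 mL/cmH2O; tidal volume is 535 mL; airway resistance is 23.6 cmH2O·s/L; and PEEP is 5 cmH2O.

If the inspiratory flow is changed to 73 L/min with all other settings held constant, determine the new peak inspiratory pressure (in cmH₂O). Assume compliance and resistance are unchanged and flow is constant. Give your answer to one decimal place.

53.6

Flow: 28 L/min ÷ 60 = 0.4667 L/s.
New flow: 73 L/min ÷ 60 = 1.2167 L/s.
PIP = Vt/C + R·V̇ + PEEP (constant-flow equation of motion).
Only the resistive term changes: ΔPIP = R × ΔV̇ = 23.6 × (1.2167 − 0.4667) = 23.6 × 0.75 = 17.7 cmH2O.
Original PIP = 535/26.9 + 23.6×0.4667 + 5 = 35.903 cmH2O; new PIP = 35.903 + (17.7) = 53.603 cmH2O.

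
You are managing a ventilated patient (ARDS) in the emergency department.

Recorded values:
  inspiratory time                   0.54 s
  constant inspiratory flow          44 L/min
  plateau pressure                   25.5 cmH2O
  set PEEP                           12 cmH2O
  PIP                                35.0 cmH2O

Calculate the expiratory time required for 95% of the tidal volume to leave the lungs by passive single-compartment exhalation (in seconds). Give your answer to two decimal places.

Flow: 44 L/min ÷ 60 = 0.7333 L/s.
Vt = flow × Ti = 0.7333 L/s × 0.54 s × 1000 mL/L = 395.98 mL.
R = (PIP − Pplat)/V̇ = (35.0 − 25.5) / 0.7333 = 9.5/0.7333 = 12.955 cmH2O·s/L.
C = Vt/(Pplat − PEEP) = 395.98 / (25.5 − 12) = 395.98/13.5 = 29.332 mL/cmH2O.
τ = R × C = 12.955 × 0.02933 L/cmH2O = 0.38 s.
t = −τ·ln(1 − 0.95) = −0.38·ln(0.05) = 1.138 s.

1.14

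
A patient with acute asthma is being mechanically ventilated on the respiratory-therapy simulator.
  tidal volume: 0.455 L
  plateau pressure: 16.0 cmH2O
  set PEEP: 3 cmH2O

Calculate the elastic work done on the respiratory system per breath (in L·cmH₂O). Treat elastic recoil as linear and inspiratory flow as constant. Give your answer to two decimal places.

2.96

Elastic work ≈ ½ × (Pplat − PEEP) × Vt = 0.5 × (16.0 − 3) × 0.455 L = 0.5 × 13.0 × 0.455 = 2.958 L·cmH2O.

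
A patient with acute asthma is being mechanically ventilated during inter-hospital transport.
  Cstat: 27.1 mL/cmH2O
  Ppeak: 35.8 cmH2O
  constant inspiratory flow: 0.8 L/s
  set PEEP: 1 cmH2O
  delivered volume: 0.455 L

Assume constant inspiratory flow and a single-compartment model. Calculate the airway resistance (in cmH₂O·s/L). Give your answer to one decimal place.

22.5

Equation of motion (constant flow): PIP = Vt/C + R·V̇ + PEEP.
R·V̇ = PIP − Vt/C − PEEP = 35.8 − 455/27.1 − 1 = 35.8 − 16.79 − 1 = 18.01 cmH2O.
R = 18.01 / 0.8 = 22.513 cmH2O·s/L.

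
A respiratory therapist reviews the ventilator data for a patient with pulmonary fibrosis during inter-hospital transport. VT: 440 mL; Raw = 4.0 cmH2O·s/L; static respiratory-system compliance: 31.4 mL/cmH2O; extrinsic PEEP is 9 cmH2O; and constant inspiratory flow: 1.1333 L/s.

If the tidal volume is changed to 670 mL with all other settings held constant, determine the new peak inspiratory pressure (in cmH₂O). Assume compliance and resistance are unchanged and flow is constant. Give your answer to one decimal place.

PIP = Vt/C + R·V̇ + PEEP (constant-flow equation of motion).
Only the elastic term changes: ΔPIP = ΔVt / C = (670 − 440) / 31.4 = 7.325 cmH2O.
Original PIP = 440/31.4 + 4.0×1.1333 + 9 = 27.546 cmH2O; new PIP = 27.546 + (7.325) = 34.871 cmH2O.

34.9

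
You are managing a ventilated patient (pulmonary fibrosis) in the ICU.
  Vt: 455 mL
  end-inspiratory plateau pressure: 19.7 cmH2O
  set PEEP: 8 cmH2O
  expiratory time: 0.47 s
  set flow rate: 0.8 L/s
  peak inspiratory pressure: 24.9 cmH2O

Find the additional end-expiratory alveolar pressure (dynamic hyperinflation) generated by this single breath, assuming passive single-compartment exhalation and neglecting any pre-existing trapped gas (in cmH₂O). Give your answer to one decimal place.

R = (PIP − Pplat)/V̇ = (24.9 − 19.7) / 0.8 = 5.2/0.8 = 6.5 cmH2O·s/L.
C = Vt/(Pplat − PEEP) = 455.0 / (19.7 − 8) = 455.0/11.7 = 38.889 mL/cmH2O.
τ = R × C = 6.5 × 0.03889 L/cmH2O = 0.2528 s.
Fraction remaining = e^(−Te/τ) = e^(−0.47/0.2528) = 0.1558; trapped volume = 455.0 × 0.1558 = 70.889 mL.
Additional alveolar pressure from trapping ≈ V_trapped / C = 70.889 / 38.889 = 1.823 cmH2O.

1.8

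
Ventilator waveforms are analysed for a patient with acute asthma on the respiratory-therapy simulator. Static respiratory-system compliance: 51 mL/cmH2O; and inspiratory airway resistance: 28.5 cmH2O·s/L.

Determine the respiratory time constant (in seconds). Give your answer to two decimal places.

τ = R × C = 28.5 × 51 mL/cmH2O = 28.5 × 0.051 L/cmH2O = 1.454 s.

1.45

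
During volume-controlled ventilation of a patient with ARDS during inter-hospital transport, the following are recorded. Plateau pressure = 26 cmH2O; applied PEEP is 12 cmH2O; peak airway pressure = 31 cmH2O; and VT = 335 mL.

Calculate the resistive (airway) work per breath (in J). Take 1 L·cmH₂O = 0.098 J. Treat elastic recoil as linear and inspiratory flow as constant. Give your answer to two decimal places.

0.16

With constant inspiratory flow the resistive pressure is constant at PIP − Pplat = 31 − 26 = 5.0 cmH2O, so resistive work = 5.0 × 0.335 = 1.675 L·cmH2O.
× 0.098 J/(L·cmH2O) → 0.1642 J.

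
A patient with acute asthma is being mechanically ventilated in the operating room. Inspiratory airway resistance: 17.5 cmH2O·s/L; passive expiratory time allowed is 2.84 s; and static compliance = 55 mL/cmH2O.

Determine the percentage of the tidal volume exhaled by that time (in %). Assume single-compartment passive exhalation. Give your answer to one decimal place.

94.8

τ = R × C = 17.5 × 55 mL/cmH2O = 17.5 × 0.055 L/cmH2O = 0.9625 s.
Passive exhalation: V(t)/V₀ = e^(−t/τ) = e^(−2.84/0.9625) = 0.05231.
Fraction exhaled = 1 − 0.05231 = 0.9477 → 94.77%.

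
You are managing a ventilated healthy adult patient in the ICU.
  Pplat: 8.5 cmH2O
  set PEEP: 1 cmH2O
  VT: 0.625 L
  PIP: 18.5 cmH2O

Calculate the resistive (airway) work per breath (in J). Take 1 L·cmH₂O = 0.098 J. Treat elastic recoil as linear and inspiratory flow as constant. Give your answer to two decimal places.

0.61

With constant inspiratory flow the resistive pressure is constant at PIP − Pplat = 18.5 − 8.5 = 10.0 cmH2O, so resistive work = 10.0 × 0.625 = 6.25 L·cmH2O.
× 0.098 J/(L·cmH2O) → 0.6125 J.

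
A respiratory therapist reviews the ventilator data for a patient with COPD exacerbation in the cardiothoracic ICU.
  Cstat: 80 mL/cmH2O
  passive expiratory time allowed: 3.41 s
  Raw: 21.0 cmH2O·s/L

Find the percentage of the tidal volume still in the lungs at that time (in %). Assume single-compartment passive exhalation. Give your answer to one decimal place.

τ = R × C = 21.0 × 80 mL/cmH2O = 21.0 × 0.080 L/cmH2O = 1.68 s.
Passive exhalation: V(t)/V₀ = e^(−t/τ) = e^(−3.41/1.68) = 0.1314.
Fraction remaining = 0.1314 → 13.14%.

13.1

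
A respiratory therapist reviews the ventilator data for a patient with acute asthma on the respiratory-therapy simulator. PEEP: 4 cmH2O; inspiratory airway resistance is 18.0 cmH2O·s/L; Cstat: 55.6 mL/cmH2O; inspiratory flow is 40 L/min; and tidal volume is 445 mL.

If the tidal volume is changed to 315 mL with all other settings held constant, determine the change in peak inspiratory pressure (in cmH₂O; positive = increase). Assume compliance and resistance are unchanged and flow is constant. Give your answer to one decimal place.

PIP = Vt/C + R·V̇ + PEEP (constant-flow equation of motion).
Only the elastic term changes: ΔPIP = ΔVt / C = (315 − 445) / 55.6 = -2.338 cmH2O.

-2.3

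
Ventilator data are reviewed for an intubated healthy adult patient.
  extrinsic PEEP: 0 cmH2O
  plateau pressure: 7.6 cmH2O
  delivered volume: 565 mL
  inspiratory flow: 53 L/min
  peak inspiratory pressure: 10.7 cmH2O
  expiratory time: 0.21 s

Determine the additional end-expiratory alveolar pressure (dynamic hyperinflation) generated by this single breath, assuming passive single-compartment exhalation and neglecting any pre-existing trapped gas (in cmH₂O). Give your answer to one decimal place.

3.4

Flow: 53 L/min ÷ 60 = 0.8833 L/s.
R = (PIP − Pplat)/V̇ = (10.7 − 7.6) / 0.8833 = 3.1/0.8833 = 3.51 cmH2O·s/L.
C = Vt/(Pplat − PEEP) = 565.0 / (7.6 − 0) = 565.0/7.6 = 74.342 mL/cmH2O.
τ = R × C = 3.51 × 0.07434 L/cmH2O = 0.2609 s.
Fraction remaining = e^(−Te/τ) = e^(−0.21/0.2609) = 0.4471; trapped volume = 565.0 × 0.4471 = 252.61 mL.
Additional alveolar pressure from trapping ≈ V_trapped / C = 252.61 / 74.342 = 3.398 cmH2O.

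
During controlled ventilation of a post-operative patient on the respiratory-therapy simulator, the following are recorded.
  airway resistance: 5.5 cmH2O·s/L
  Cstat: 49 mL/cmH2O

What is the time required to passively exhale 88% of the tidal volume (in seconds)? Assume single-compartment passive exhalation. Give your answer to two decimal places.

0.57

τ = R × C = 5.5 × 49 mL/cmH2O = 5.5 × 0.049 L/cmH2O = 0.2695 s.
Exhaled fraction f = 1 − e^(−t/τ) → t = −τ·ln(1 − f) = −0.2695·ln(0.12) = 0.5714 s.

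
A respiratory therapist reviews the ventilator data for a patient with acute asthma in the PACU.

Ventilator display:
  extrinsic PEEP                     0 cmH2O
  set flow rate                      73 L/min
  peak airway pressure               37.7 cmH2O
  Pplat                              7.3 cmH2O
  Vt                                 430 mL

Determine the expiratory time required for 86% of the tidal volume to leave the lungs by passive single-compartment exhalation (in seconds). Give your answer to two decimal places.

Flow: 73 L/min ÷ 60 = 1.2167 L/s.
R = (PIP − Pplat)/V̇ = (37.7 − 7.3) / 1.2167 = 30.4/1.2167 = 24.986 cmH2O·s/L.
C = Vt/(Pplat − PEEP) = 430.0 / (7.3 − 0) = 430.0/7.3 = 58.904 mL/cmH2O.
τ = R × C = 24.986 × 0.0589 L/cmH2O = 1.472 s.
t = −τ·ln(1 − 0.86) = −1.472·ln(0.14) = 2.894 s.

2.89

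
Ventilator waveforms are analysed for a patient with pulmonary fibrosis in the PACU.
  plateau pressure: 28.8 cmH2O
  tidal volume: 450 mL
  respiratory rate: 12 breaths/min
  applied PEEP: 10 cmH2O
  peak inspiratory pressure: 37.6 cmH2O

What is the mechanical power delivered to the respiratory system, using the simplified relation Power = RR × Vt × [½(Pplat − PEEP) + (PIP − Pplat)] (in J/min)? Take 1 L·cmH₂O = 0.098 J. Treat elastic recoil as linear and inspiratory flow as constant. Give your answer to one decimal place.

Per-breath work = Vt × [½(Pplat−PEEP) + (PIP−Pplat)] = 0.450 × [0.5×18.8 + 8.8] = 0.450 × 18.2 = 8.19 L·cmH2O.
Power = 12 × 8.19 = 98.28 L·cmH2O/min.
× 0.098 J/(L·cmH2O) → 9.631 J/min.

9.6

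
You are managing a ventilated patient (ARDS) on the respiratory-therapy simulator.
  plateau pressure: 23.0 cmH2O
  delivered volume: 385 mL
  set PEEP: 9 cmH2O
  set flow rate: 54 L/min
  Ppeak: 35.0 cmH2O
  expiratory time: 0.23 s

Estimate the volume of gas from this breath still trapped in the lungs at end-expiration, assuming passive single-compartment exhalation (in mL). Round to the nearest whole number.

206

Flow: 54 L/min ÷ 60 = 0.9 L/s.
R = (PIP − Pplat)/V̇ = (35.0 − 23.0) / 0.9 = 12.0/0.9 = 13.333 cmH2O·s/L.
C = Vt/(Pplat − PEEP) = 385.0 / (23.0 − 9) = 385.0/14.0 = 27.5 mL/cmH2O.
τ = R × C = 13.333 × 0.0275 L/cmH2O = 0.3667 s.
Fraction remaining = e^(−Te/τ) = e^(−0.23/0.3667) = 0.5341.
Trapped volume = 385.0 × 0.5341 = 205.63 mL.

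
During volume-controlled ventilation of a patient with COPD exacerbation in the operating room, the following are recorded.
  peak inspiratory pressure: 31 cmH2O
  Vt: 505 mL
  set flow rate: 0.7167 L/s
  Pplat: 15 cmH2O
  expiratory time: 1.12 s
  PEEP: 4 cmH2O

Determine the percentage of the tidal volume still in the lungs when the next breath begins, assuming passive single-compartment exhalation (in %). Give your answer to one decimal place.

R = (PIP − Pplat)/V̇ = (31 − 15) / 0.7167 = 16.0/0.7167 = 22.325 cmH2O·s/L.
C = Vt/(Pplat − PEEP) = 505.0 / (15 − 4) = 505.0/11.0 = 45.909 mL/cmH2O.
τ = R × C = 22.325 × 0.04591 L/cmH2O = 1.025 s.
Fraction remaining at end-expiration = e^(−Te/τ) = e^(−1.12/1.025) = 0.3353 → 33.53%.

33.5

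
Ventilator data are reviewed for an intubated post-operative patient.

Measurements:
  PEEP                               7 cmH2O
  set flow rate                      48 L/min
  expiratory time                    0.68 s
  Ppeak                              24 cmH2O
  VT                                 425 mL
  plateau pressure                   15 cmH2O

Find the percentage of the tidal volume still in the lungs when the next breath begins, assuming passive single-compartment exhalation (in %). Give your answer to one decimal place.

Flow: 48 L/min ÷ 60 = 0.8 L/s.
R = (PIP − Pplat)/V̇ = (24 − 15) / 0.8 = 9.0/0.8 = 11.25 cmH2O·s/L.
C = Vt/(Pplat − PEEP) = 425.0 / (15 − 7) = 425.0/8.0 = 53.125 mL/cmH2O.
τ = R × C = 11.25 × 0.05313 L/cmH2O = 0.5977 s.
Fraction remaining at end-expiration = e^(−Te/τ) = e^(−0.68/0.5977) = 0.3206 → 32.06%.

32.1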